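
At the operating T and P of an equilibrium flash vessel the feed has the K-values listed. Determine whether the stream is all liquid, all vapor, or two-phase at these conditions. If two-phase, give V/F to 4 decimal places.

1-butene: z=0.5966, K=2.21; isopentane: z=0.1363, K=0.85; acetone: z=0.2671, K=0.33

two-phase, V/F = 0.7441

ΣzᵢKᵢ = 1.5225; Σzᵢ/Kᵢ = 1.2397.
Both exceed 1, so a two-phase solution exists.
Iterate (Newton) starting at ψ = 0.69:
  ψ = 0.6900: g = 0.03780, g' = -0.6780 → ψ = 0.7457
  ψ = 0.7457: g = -0.00122, g' = -0.7242 → ψ = 0.7441
Converged at ψ = 0.7441.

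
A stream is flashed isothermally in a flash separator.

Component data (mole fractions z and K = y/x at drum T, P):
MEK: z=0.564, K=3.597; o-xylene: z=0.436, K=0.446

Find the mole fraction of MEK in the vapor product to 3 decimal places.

y_MEK = 0.632

Let ψ = V/F and solve Σ zᵢ(Kᵢ−1)/(1+ψ(Kᵢ−1)) = 0.
Feasibility: ΣzᵢKᵢ = 2.223, Σzᵢ/Kᵢ = 1.134 — both > 1, two phases present.
Iterate (Newton) starting at ψ = 0.5:
  ψ = 0.500: g = 0.3032, g' = -0.976 → ψ = 0.811
  ψ = 0.811: g = 0.0333, g' = -0.835 → ψ = 0.850
Converged at ψ = 0.850.
Compositions from xᵢ = zᵢ/(1+ψ(Kᵢ−1)), yᵢ = Kᵢxᵢ:
  MEK: x = 0.176, y = 0.632
  o-xylene: x = 0.824, y = 0.368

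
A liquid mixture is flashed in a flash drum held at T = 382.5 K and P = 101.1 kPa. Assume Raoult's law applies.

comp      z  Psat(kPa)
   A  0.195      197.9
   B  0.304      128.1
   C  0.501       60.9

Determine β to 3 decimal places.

Raoult's law: Kᵢ = Pᵢˢᵃᵗ/P = Pᵢˢᵃᵗ/101.1.
  K_A = 197.9/101.1 = 1.95747, K_B = 128.1/101.1 = 1.26706, K_C = 60.9/101.1 = 0.60237
Let β = V/F and solve Σ zᵢ(Kᵢ−1)/(1+β(Kᵢ−1)) = 0.
Feasibility: ΣzᵢKᵢ = 1.069, Σzᵢ/Kᵢ = 1.171 — both > 1, two phases present.
Newton–Raphson from β = 0.4:
  β = 0.400: g = -0.0285, g' = -0.223 → β = 0.272
  β = 0.272: g = 0.0004, g' = -0.231 → β = 0.274
Converged at β = 0.274.

β = 0.274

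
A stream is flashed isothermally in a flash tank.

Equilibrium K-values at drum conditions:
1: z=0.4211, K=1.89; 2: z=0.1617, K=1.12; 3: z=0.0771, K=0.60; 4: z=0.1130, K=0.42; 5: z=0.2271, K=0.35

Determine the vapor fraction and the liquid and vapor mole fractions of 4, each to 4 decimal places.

ψ = 0.3389, x_4 = 0.1406, y_4 = 0.0591

Let ψ = V/F and solve Σ zᵢ(Kᵢ−1)/(1+ψ(Kᵢ−1)) = 0.
Feasibility: ΣzᵢKᵢ = 1.1502, Σzᵢ/Kᵢ = 1.4136 — both > 1, two phases present.
Iterate (Newton) starting at ψ = 0.5:
  ψ = 0.5000: g = -0.07188, g' = -0.4671 → ψ = 0.3461
  ψ = 0.3461: g = -0.00311, g' = -0.4330 → ψ = 0.3389
Converged at ψ = 0.3389.
Compositions from xᵢ = zᵢ/(1+ψ(Kᵢ−1)), yᵢ = Kᵢxᵢ:
  1: x = 0.3235, y = 0.6114
  2: x = 0.1554, y = 0.1740
  3: x = 0.0892, y = 0.0535
  4: x = 0.1406, y = 0.0591
  5: x = 0.2913, y = 0.1019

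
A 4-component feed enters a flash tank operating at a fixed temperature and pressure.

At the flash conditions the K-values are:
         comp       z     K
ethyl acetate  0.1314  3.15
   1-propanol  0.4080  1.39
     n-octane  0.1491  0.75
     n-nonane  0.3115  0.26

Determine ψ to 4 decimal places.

Rachford–Rice: g(ψ) = Σ zᵢ(Kᵢ−1)/(1+ψ(Kᵢ−1)) = 0.
Check two-phase: ΣzᵢKᵢ = 1.1738 > 1 and Σzᵢ/Kᵢ = 1.7321 > 1, so g(0) = 0.1738 > 0 and g(1) = -0.7321 < 0.
Newton iteration, ψ⁰ = 0.45:
  ψ = 0.4500: g = -0.10864, g' = -0.5971 → ψ = 0.2680
  ψ = 0.2680: g = -0.00421, g' = -0.5715 → ψ = 0.2607
Converged at ψ = 0.2607.

ψ = 0.2607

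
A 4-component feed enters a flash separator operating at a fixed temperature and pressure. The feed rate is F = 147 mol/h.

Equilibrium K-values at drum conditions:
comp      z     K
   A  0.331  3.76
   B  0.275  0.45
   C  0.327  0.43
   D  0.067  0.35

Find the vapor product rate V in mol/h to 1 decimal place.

V = 49.7 mol/h

Let ψ = V/F and solve Σ zᵢ(Kᵢ−1)/(1+ψ(Kᵢ−1)) = 0.
Check two-phase: ΣzᵢKᵢ = 1.532 > 1 and Σzᵢ/Kᵢ = 1.651 > 1, so g(0) = 0.532 > 0 and g(1) = -0.651 < 0.
Newton–Raphson from ψ = 0.5:
  ψ = 0.500: g = -0.1500, g' = -0.873 → ψ = 0.328
  ψ = 0.328: g = 0.0101, g' = -1.024 → ψ = 0.338
Converged at ψ = 0.338.
Then V = ψ·F = 0.3382·147 = 49.7 mol/h and L = F − V = 97.3 mol/h.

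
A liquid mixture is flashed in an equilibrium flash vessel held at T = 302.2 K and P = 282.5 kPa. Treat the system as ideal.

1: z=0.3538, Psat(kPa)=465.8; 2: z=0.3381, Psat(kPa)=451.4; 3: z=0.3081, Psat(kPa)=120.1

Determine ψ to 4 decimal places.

ψ = 0.7095

Raoult's law: Kᵢ = Pᵢˢᵃᵗ/P = Pᵢˢᵃᵗ/282.5.
  K_1 = 465.8/282.5 = 1.648850, K_2 = 451.4/282.5 = 1.597876, K_3 = 120.1/282.5 = 0.425133
Let ψ = V/F and solve Σ zᵢ(Kᵢ−1)/(1+ψ(Kᵢ−1)) = 0.
g(0) = ΣzᵢKᵢ − 1 = 0.2546 and g(1) = 1 − Σzᵢ/Kᵢ = -0.1509, so a root lies in (0, 1).
Iterate (Newton) starting at ψ = 0.49:
  ψ = 0.4900: g = 0.08395, g' = -0.3554 → ψ = 0.7262
  ψ = 0.7262: g = -0.00708, g' = -0.4276 → ψ = 0.7097
  ψ = 0.7097: g = -0.00006, g' = -0.4199 → ψ = 0.7095
Converged at ψ = 0.7095.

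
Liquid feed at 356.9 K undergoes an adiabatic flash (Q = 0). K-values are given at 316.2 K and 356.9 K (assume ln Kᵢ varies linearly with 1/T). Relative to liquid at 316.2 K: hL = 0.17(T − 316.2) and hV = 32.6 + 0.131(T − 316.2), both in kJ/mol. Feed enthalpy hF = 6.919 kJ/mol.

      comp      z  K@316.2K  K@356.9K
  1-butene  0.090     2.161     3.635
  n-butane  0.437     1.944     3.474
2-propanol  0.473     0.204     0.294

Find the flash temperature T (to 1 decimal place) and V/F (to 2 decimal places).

Adiabatic flash: solve Rachford–Rice at each trial T, then check hF = ψ·hV(T) + (1−ψ)·hL(T).
  T = 316.2 K: K = (2.161, 1.944, 0.204), RR gives ψ = 0.179, H_out = 5.850 kJ/mol
  T = 356.9 K: K = (3.635, 3.474, 0.294), RR gives ψ = 0.557, H_out = 24.203 kJ/mol
  T = 336.5 K: K = (2.845, 2.643, 0.248), RR gives ψ = 0.418, H_out = 16.751 kJ/mol
  T = 326.4 K: K = (2.492, 2.279, 0.225), RR gives ψ = 0.321, H_out = 12.055 kJ/mol
  T = 321.3 K: K = (2.323, 2.108, 0.215), RR gives ψ = 0.257, H_out = 9.203 kJ/mol
  T = 318.8 K: K = (2.243, 2.026, 0.209), RR gives ψ = 0.221, H_out = 7.634 kJ/mol
  T = 317.5 K: K = (2.202, 1.985, 0.207), RR gives ψ = 0.201, H_out = 6.763 kJ/mol
Linear interpolation between T = 317.5 (H_out = 6.763) and T = 318.8 (H_out = 7.634) on hF = 6.919 gives T ≈ 317.7 K, at which ψ = 0.20.

T = 317.7 K, V/F = 0.20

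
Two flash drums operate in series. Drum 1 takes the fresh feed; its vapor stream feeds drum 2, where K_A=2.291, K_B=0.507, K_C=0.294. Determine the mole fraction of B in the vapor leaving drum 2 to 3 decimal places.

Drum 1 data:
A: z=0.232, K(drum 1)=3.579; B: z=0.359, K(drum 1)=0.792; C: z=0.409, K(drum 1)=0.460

Drum 1:
Material balance + equilibrium reduce to Σ zᵢ(Kᵢ−1)/(1+ψ₁(Kᵢ−1)) = 0.
Check two-phase: ΣzᵢKᵢ = 1.303 > 1 and Σzᵢ/Kᵢ = 1.407 > 1, so g(0) = 0.303 > 0 and g(1) = -0.407 < 0.
Newton iteration, ψ₁⁰ = 0.61:
  ψ₁ = 0.610: g = -0.1823, g' = -0.519 → ψ₁ = 0.258
  ψ₁ = 0.258: g = 0.0235, g' = -0.734 → ψ₁ = 0.290
  ψ₁ = 0.290: g = 0.0007, g' = -0.690 → ψ₁ = 0.291
Converged at ψ₁ = 0.291.
Drum-1 compositions:
  A: x = 0.132, y = 0.474
  B: x = 0.382, y = 0.303
  C: x = 0.485, y = 0.223
Drum-2 feed = drum-1 vapor: z₂ = (0.4740, 0.3027, 0.2233).
Drum 2:
Rachford–Rice: g(ψ₂) = Σ zᵢ(Kᵢ−1)/(1+ψ₂(Kᵢ−1)) = 0.
Check two-phase: ΣzᵢKᵢ = 1.305 > 1 and Σzᵢ/Kᵢ = 1.563 > 1, so g(0) = 0.305 > 0 and g(1) = -0.563 < 0.
Iterate (Newton) starting at ψ₂ = 0.5:
  ψ₂ = 0.500: g = -0.0697, g' = -0.687 → ψ₂ = 0.399
  ψ₂ = 0.399: g = -0.0009, g' = -0.674 → ψ₂ = 0.397
Converged at ψ₂ = 0.397.
  A: x = 0.313, y = 0.718
  B: x = 0.376, y = 0.191
  C: x = 0.310, y = 0.091

y_B (drum 2) = 0.191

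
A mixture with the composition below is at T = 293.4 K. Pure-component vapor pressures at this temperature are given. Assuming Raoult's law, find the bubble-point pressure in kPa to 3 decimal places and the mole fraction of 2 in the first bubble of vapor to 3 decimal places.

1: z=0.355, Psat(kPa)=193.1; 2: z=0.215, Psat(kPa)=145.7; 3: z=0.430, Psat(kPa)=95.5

At the bubble point ψ → 0, so ΣzᵢKᵢ = 1 with Kᵢ = Pᵢˢᵃᵗ/P ⇒ P = ΣzᵢPᵢˢᵃᵗ.
P = 0.355·193.1 + 0.215·145.7 + 0.430·95.5 = 140.941 kPa
yᵢ = zᵢPᵢˢᵃᵗ/P ⇒ y_2 = 0.215·145.7/140.941 = 0.222

Pbub = 140.941 kPa, y_2 = 0.222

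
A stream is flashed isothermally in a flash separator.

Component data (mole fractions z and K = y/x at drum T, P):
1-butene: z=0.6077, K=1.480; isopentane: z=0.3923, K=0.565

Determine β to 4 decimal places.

β = 0.5797

Binary case is linear: z₁(K₁−1)(1+β(K₂−1)) + z₂(K₂−1)(1+β(K₁−1)) = 0
⇒ β = [z₁(K₁−1)+z₂(K₂−1)] / [−(K₁−1)(K₂−1)] = 0.12105/0.20880 = 0.5797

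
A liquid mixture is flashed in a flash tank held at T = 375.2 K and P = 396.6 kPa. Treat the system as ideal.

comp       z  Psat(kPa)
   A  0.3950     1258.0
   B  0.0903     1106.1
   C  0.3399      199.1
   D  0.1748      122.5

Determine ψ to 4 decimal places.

Raoult's law: Kᵢ = Pᵢˢᵃᵗ/P = Pᵢˢᵃᵗ/396.6.
  K_A = 1258.0/396.6 = 3.171962, K_B = 1106.1/396.6 = 2.788956, K_C = 199.1/396.6 = 0.502017, K_D = 122.5/396.6 = 0.308875
Rachford–Rice: g(ψ) = Σ zᵢ(Kᵢ−1)/(1+ψ(Kᵢ−1)) = 0.
Check two-phase: ΣzᵢKᵢ = 1.7294 > 1 and Σzᵢ/Kᵢ = 1.3999 > 1, so g(0) = 0.7294 > 0 and g(1) = -0.3999 < 0.
Newton iteration, ψ⁰ = 0.5:
  ψ = 0.5000: g = 0.08657, g' = -0.8531 → ψ = 0.6015
  ψ = 0.6015: g = 0.00140, g' = -0.8337 → ψ = 0.6031
Converged at ψ = 0.6031.

ψ = 0.6031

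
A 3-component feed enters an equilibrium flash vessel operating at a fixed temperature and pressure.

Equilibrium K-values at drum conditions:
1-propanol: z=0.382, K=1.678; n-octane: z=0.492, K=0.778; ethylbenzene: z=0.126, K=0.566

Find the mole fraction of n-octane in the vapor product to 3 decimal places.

y_n-octane = 0.431

Let ψ = V/F and solve Σ zᵢ(Kᵢ−1)/(1+ψ(Kᵢ−1)) = 0.
g(0) = ΣzᵢKᵢ − 1 = 0.095 and g(1) = 1 − Σzᵢ/Kᵢ = -0.083, so a root lies in (0, 1).
Iterate (Newton) starting at ψ = 0.5:
  ψ = 0.500: g = 0.0007, g' = -0.167 → ψ = 0.504
Converged at ψ = 0.504.
Compositions from xᵢ = zᵢ/(1+ψ(Kᵢ−1)), yᵢ = Kᵢxᵢ:
  1-propanol: x = 0.285, y = 0.478
  n-octane: x = 0.554, y = 0.431
  ethylbenzene: x = 0.161, y = 0.091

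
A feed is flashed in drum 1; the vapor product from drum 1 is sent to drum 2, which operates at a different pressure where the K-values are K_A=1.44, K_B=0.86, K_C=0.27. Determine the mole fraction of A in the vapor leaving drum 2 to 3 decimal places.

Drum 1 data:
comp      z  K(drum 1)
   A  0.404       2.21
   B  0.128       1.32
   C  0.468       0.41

y_A (drum 2) = 0.787

Drum 1:
Rachford–Rice: g(ψ₁) = Σ zᵢ(Kᵢ−1)/(1+ψ₁(Kᵢ−1)) = 0.
Feasibility: ΣzᵢKᵢ = 1.254, Σzᵢ/Kᵢ = 1.421 — both > 1, two phases present.
Iterate (Newton) starting at ψ₁ = 0.33:
  ψ₁ = 0.330: g = 0.0435, g' = -0.564 → ψ₁ = 0.407
  ψ₁ = 0.407: g = 0.0003, g' = -0.558 → ψ₁ = 0.408
Converged at ψ₁ = 0.408.
Drum-1 compositions:
  A: x = 0.271, y = 0.598
  B: x = 0.113, y = 0.149
  C: x = 0.616, y = 0.253
Drum-2 feed = drum-1 vapor: z₂ = (0.5979, 0.1495, 0.2527).
Drum 2:
Rachford–Rice: g(ψ₂) = Σ zᵢ(Kᵢ−1)/(1+ψ₂(Kᵢ−1)) = 0.
Check two-phase: ΣzᵢKᵢ = 1.058 > 1 and Σzᵢ/Kᵢ = 1.525 > 1, so g(0) = 0.058 > 0 and g(1) = -0.525 < 0.
Newton iteration, ψ₂⁰ = 0.5:
  ψ₂ = 0.500: g = -0.0973, g' = -0.415 → ψ₂ = 0.266
  ψ₂ = 0.266: g = -0.0150, g' = -0.303 → ψ₂ = 0.216
  ψ₂ = 0.216: g = -0.0003, g' = -0.289 → ψ₂ = 0.215
Converged at ψ₂ = 0.215.
  A: x = 0.546, y = 0.787
  B: x = 0.154, y = 0.133
  C: x = 0.300, y = 0.081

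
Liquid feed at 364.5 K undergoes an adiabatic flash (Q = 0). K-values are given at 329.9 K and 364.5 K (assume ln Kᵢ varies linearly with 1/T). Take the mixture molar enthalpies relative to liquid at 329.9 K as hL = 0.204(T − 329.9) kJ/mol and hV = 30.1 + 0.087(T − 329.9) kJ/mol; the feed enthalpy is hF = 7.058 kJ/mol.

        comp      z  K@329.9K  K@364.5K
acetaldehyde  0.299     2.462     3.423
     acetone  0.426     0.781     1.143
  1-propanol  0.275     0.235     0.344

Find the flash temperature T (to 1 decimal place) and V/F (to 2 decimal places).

T = 332.0 K, V/F = 0.22

Adiabatic flash: solve Rachford–Rice at each trial T, then check hF = ψ·hV(T) + (1−ψ)·hL(T).
  T = 329.9 K: K = (2.462, 0.781, 0.235), RR gives ψ = 0.188, H_out = 5.653 kJ/mol
  T = 364.5 K: K = (3.423, 1.143, 0.344), RR gives ψ = 0.685, H_out = 24.914 kJ/mol
  T = 347.2 K: K = (2.927, 0.954, 0.287), RR gives ψ = 0.450, H_out = 16.155 kJ/mol
  T = 338.5 K: K = (2.689, 0.865, 0.260), RR gives ψ = 0.322, H_out = 11.116 kJ/mol
  T = 334.2 K: K = (2.574, 0.822, 0.247), RR gives ψ = 0.256, H_out = 8.450 kJ/mol
  T = 332.0 K: K = (2.517, 0.801, 0.241), RR gives ψ = 0.221, H_out = 7.037 kJ/mol
Linear interpolation between T = 332.0 (H_out = 7.037) and T = 334.2 (H_out = 8.450) on hF = 7.058 gives T ≈ 332.0 K, at which ψ = 0.22.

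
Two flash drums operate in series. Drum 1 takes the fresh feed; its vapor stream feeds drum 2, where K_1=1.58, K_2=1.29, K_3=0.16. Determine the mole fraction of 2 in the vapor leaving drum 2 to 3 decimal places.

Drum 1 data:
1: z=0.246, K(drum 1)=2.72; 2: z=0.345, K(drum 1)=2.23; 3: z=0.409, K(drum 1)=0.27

Drum 1:
Material balance + equilibrium reduce to Σ zᵢ(Kᵢ−1)/(1+ψ₁(Kᵢ−1)) = 0.
g(0) = ΣzᵢKᵢ − 1 = 0.549 and g(1) = 1 − Σzᵢ/Kᵢ = -0.760, so a root lies in (0, 1).
Newton–Raphson from ψ₁ = 0.5:
  ψ₁ = 0.500: g = 0.0201, g' = -0.951 → ψ₁ = 0.521
Converged at ψ₁ = 0.521.
Drum-1 compositions:
  1: x = 0.130, y = 0.353
  2: x = 0.210, y = 0.469
  3: x = 0.660, y = 0.178
Drum-2 feed = drum-1 vapor: z₂ = (0.3529, 0.4689, 0.1782).
Drum 2:
Material balance + equilibrium reduce to Σ zᵢ(Kᵢ−1)/(1+ψ₂(Kᵢ−1)) = 0.
g(0) = ΣzᵢKᵢ − 1 = 0.191 and g(1) = 1 − Σzᵢ/Kᵢ = -0.701, so a root lies in (0, 1).
Newton–Raphson from ψ₂ = 0.5:
  ψ₂ = 0.500: g = 0.0194, g' = -0.475 → ψ₂ = 0.541
  ψ₂ = 0.541: g = -0.0009, g' = -0.520 → ψ₂ = 0.539
Converged at ψ₂ = 0.539.
  1: x = 0.269, y = 0.425
  2: x = 0.406, y = 0.523
  3: x = 0.326, y = 0.052

y_2 (drum 2) = 0.523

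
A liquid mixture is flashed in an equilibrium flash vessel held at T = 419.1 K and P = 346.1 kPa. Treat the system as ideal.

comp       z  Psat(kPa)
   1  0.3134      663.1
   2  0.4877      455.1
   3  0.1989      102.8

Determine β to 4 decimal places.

β = 0.7476

Raoult's law: Kᵢ = Pᵢˢᵃᵗ/P = Pᵢˢᵃᵗ/346.1.
  K_1 = 663.1/346.1 = 1.915920, K_2 = 455.1/346.1 = 1.314938, K_3 = 102.8/346.1 = 0.297024
Newton–Raphson from β = 0.67:
  β = 0.6700: g = 0.04041, g' = -0.4852 → β = 0.7533
  β = 0.7533: g = -0.00320, g' = -0.5678 → β = 0.7476
Converged at β = 0.7476.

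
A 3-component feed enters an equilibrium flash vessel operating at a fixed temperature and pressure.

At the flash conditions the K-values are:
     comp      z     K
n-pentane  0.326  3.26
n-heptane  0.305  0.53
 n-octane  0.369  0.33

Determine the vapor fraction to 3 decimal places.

Material balance + equilibrium reduce to Σ zᵢ(Kᵢ−1)/(1+ψ(Kᵢ−1)) = 0.
g(0) = ΣzᵢKᵢ − 1 = 0.346 and g(1) = 1 − Σzᵢ/Kᵢ = -0.794, so a root lies in (0, 1).
Newton–Raphson from ψ = 0.5:
  ψ = 0.500: g = -0.2133, g' = -0.857 → ψ = 0.251
  ψ = 0.251: g = 0.0103, g' = -1.004 → ψ = 0.261
Converged at ψ = 0.261.

ψ = 0.261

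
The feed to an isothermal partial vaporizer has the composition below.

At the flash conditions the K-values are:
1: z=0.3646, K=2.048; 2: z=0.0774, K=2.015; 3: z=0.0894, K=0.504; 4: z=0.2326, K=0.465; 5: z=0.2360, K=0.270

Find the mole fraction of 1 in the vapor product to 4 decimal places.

Material balance + equilibrium reduce to Σ zᵢ(Kᵢ−1)/(1+β(Kᵢ−1)) = 0.
Check two-phase: ΣzᵢKᵢ = 1.1196 > 1 and Σzᵢ/Kᵢ = 1.7681 > 1, so g(0) = 0.1196 > 0 and g(1) = -0.7681 < 0.
Iterate (Newton) starting at β = 0.5:
  β = 0.5000: g = -0.19732, g' = -0.6824 → β = 0.2108
  β = 0.2108: g = -0.01573, g' = -0.6104 → β = 0.1851
Converged at β = 0.1851.
Compositions from xᵢ = zᵢ/(1+β(Kᵢ−1)), yᵢ = Kᵢxᵢ:
  1: x = 0.3054, y = 0.6254
  2: x = 0.0652, y = 0.1313
  3: x = 0.0984, y = 0.0496
  4: x = 0.2582, y = 0.1200
  5: x = 0.2729, y = 0.0737

y_1 = 0.6254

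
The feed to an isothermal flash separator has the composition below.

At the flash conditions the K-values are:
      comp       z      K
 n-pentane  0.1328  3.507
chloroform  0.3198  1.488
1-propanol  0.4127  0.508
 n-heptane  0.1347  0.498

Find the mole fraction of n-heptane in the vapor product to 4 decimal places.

y_n-heptane = 0.0797

Newton–Raphson from ψ = 0.5:
  ψ = 0.5000: g = -0.08638, g' = -0.4498 → ψ = 0.3080
  ψ = 0.3080: g = 0.00426, g' = -0.5096 → ψ = 0.3163
  ψ = 0.3163: g = 0.00002, g' = -0.5049 → ψ = 0.3164
Converged at ψ = 0.3164.
Compositions from xᵢ = zᵢ/(1+ψ(Kᵢ−1)), yᵢ = Kᵢxᵢ:
  n-pentane: x = 0.0741, y = 0.2597
  chloroform: x = 0.2770, y = 0.4122
  1-propanol: x = 0.4888, y = 0.2483
  n-heptane: x = 0.1601, y = 0.0797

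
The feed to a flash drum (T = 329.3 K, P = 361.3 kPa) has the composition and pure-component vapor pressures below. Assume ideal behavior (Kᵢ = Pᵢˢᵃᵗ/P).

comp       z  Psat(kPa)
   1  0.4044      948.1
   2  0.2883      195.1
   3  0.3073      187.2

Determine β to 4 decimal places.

β = 0.4912

Raoult's law: Kᵢ = Pᵢˢᵃᵗ/P = Pᵢˢᵃᵗ/361.3.
  K_1 = 948.1/361.3 = 2.624135, K_2 = 195.1/361.3 = 0.539994, K_3 = 187.2/361.3 = 0.518129
Let β = V/F and solve Σ zᵢ(Kᵢ−1)/(1+β(Kᵢ−1)) = 0.
Check two-phase: ΣzᵢKᵢ = 1.3761 > 1 and Σzᵢ/Kᵢ = 1.2811 > 1, so g(0) = 0.3761 > 0 and g(1) = -0.2811 < 0.
Iterate (Newton) starting at β = 0.33:
  β = 0.3300: g = 0.09518, g' = -0.6378 → β = 0.4792
  β = 0.4792: g = 0.00667, g' = -0.5583 → β = 0.4912
Converged at β = 0.4912.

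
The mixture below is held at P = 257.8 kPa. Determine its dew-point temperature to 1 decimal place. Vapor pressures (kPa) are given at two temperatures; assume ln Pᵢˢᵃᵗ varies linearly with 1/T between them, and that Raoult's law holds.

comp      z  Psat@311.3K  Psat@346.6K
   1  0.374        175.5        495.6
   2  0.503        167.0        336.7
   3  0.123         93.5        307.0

T = 330.4 K

Dew-point temperature: Σzᵢ·P/Pᵢˢᵃᵗ(T) = 1. Interpolate ln Pᵢˢᵃᵗ = aᵢ + bᵢ/T.
  T = 311.3 K: ΣzᵢP/Pᵢˢᵃᵗ = 1.6650
  T = 346.6 K: ΣzᵢP/Pᵢˢᵃᵗ = 0.6830
  T = 329.0 K: ΣzᵢP/Pᵢˢᵃᵗ = 1.0346
  T = 337.8 K: ΣzᵢP/Pᵢˢᵃᵗ = 0.8351
  T = 333.4 K: ΣzᵢP/Pᵢˢᵃᵗ = 0.9279
  T = 331.2 K: ΣzᵢP/Pᵢˢᵃᵗ = 0.9794
Interpolating between 329.0 K and 331.2 K gives T ≈ 330.4 K.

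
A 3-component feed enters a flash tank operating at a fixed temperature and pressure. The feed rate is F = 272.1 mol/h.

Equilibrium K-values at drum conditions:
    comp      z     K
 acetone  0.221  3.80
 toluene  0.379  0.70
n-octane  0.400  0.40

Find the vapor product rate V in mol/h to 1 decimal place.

Rachford–Rice: g(V/F) = Σ zᵢ(Kᵢ−1)/(1+V/F(Kᵢ−1)) = 0.
Check two-phase: ΣzᵢKᵢ = 1.265 > 1 and Σzᵢ/Kᵢ = 1.600 > 1, so g(0) = 0.265 > 0 and g(1) = -0.600 < 0.
Newton–Raphson from V/F = 0.43:
  V/F = 0.430: g = -0.1732, g' = -0.663 → V/F = 0.169
  V/F = 0.169: g = 0.0334, g' = -1.015 → V/F = 0.202
  V/F = 0.202: g = 0.0014, g' = -0.933 → V/F = 0.203
Converged at V/F = 0.203.
Then V = V/F·F = 0.2032·272.1 = 55.3 mol/h and L = F − V = 216.8 mol/h.

V = 55.3 mol/h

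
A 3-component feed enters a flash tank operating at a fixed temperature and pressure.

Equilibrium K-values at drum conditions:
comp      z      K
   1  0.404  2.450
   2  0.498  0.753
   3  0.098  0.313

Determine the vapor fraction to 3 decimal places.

ψ = 0.729

Newton–Raphson from ψ = 0.5:
  ψ = 0.500: g = 0.0967, g' = -0.432 → ψ = 0.724
  ψ = 0.724: g = 0.0022, g' = -0.430 → ψ = 0.729
Converged at ψ = 0.729.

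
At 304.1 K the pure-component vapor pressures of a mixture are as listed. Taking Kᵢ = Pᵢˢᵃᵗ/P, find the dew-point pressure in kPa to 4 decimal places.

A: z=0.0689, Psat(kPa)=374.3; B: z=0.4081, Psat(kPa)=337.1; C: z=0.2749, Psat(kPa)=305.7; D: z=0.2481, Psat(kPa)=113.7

Pdew = 223.4136 kPa

At the dew point ψ → 1, so Σzᵢ/Kᵢ = 1 with Kᵢ = Pᵢˢᵃᵗ/P ⇒ 1/P = Σzᵢ/Pᵢˢᵃᵗ.
1/P = 0.0689/374.3 + 0.4081/337.1 + 0.2749/305.7 + 0.2481/113.7 = 0.0044760 ⇒ P = 223.4136 kPa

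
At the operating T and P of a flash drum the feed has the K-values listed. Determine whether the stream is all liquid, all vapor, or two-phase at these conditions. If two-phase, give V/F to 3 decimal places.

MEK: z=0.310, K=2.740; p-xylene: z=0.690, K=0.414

two-phase, V/F = 0.132

ΣzᵢKᵢ = 1.135; Σzᵢ/Kᵢ = 1.780.
Both exceed 1, so a two-phase solution exists.
Let ψ = V/F and solve Σ zᵢ(Kᵢ−1)/(1+ψ(Kᵢ−1)) = 0.
Iterate (Newton) starting at ψ = 0.47:
  ψ = 0.470: g = -0.2613, g' = -0.735 → ψ = 0.115
  ψ = 0.115: g = 0.0162, g' = -0.925 → ψ = 0.132
Converged at ψ = 0.132.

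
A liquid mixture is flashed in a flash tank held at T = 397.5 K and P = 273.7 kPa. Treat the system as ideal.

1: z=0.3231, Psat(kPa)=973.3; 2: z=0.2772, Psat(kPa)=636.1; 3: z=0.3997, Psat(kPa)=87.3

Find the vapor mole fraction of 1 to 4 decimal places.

Raoult's law: Kᵢ = Pᵢˢᵃᵗ/P = Pᵢˢᵃᵗ/273.7.
  K_1 = 973.3/273.7 = 3.556083, K_2 = 636.1/273.7 = 2.324077, K_3 = 87.3/273.7 = 0.318962
Rachford–Rice: g(β) = Σ zᵢ(Kᵢ−1)/(1+β(Kᵢ−1)) = 0.
g(0) = ΣzᵢKᵢ − 1 = 0.9207 and g(1) = 1 − Σzᵢ/Kᵢ = -0.4633, so a root lies in (0, 1).
Newton–Raphson from β = 0.68:
  β = 0.6800: g = -0.01225, g' = -1.0593 → β = 0.6684
Converged at β = 0.6684.
Compositions from xᵢ = zᵢ/(1+β(Kᵢ−1)), yᵢ = Kᵢxᵢ:
  1: x = 0.1193, y = 0.4242
  2: x = 0.1471, y = 0.3418
  3: x = 0.7336, y = 0.2340

y_1 = 0.4242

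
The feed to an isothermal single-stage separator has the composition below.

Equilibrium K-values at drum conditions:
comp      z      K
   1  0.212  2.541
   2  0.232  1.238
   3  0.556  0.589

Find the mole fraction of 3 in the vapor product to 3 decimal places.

y_3 = 0.381

Rachford–Rice: g(ψ) = Σ zᵢ(Kᵢ−1)/(1+ψ(Kᵢ−1)) = 0.
Check two-phase: ΣzᵢKᵢ = 1.153 > 1 and Σzᵢ/Kᵢ = 1.215 > 1, so g(0) = 0.153 > 0 and g(1) = -0.215 < 0.
Iterate (Newton) starting at ψ = 0.5:
  ψ = 0.500: g = -0.0538, g' = -0.320 → ψ = 0.332
  ψ = 0.332: g = 0.0027, g' = -0.358 → ψ = 0.339
Converged at ψ = 0.339.
Compositions from xᵢ = zᵢ/(1+ψ(Kᵢ−1)), yᵢ = Kᵢxᵢ:
  1: x = 0.139, y = 0.354
  2: x = 0.215, y = 0.266
  3: x = 0.646, y = 0.381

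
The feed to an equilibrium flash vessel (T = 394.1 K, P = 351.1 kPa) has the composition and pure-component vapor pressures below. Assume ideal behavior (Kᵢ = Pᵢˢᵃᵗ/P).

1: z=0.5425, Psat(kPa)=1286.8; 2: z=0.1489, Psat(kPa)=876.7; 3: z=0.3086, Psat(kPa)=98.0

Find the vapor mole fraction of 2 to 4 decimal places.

Raoult's law: Kᵢ = Pᵢˢᵃᵗ/P = Pᵢˢᵃᵗ/351.1.
  K_1 = 1286.8/351.1 = 3.665053, K_2 = 876.7/351.1 = 2.497009, K_3 = 98.0/351.1 = 0.279123
Let β = V/F and solve Σ zᵢ(Kᵢ−1)/(1+β(Kᵢ−1)) = 0.
Feasibility: ΣzᵢKᵢ = 2.4462, Σzᵢ/Kᵢ = 1.3133 — both > 1, two phases present.
Newton iteration, β⁰ = 0.7:
  β = 0.7000: g = 0.16432, g' = -1.2023 → β = 0.8367
  β = 0.8367: g = -0.01395, g' = -1.4534 → β = 0.8271
  β = 0.8271: g = -0.00014, g' = -1.4255 → β = 0.8270
Converged at β = 0.8270.
Compositions from xᵢ = zᵢ/(1+β(Kᵢ−1)), yᵢ = Kᵢxᵢ:
  1: x = 0.1693, y = 0.6206
  2: x = 0.0665, y = 0.1661
  3: x = 0.7641, y = 0.2133

y_2 = 0.1661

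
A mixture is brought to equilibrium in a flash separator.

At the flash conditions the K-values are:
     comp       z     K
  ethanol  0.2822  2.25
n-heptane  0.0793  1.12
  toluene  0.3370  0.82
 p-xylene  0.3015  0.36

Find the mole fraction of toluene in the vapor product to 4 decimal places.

y_toluene = 0.2875

Material balance + equilibrium reduce to Σ zᵢ(Kᵢ−1)/(1+ψ(Kᵢ−1)) = 0.
Check two-phase: ΣzᵢKᵢ = 1.1086 > 1 and Σzᵢ/Kᵢ = 1.4447 > 1, so g(0) = 0.1086 > 0 and g(1) = -0.4447 < 0.
Newton iteration, ψ⁰ = 0.58:
  ψ = 0.5800: g = -0.16121, g' = -0.4751 → ψ = 0.2407
  ψ = 0.2407: g = -0.01109, g' = -0.4461 → ψ = 0.2158
  ψ = 0.2158: g = 0.00008, g' = -0.4526 → ψ = 0.2160
Converged at ψ = 0.2160.
Compositions from xᵢ = zᵢ/(1+ψ(Kᵢ−1)), yᵢ = Kᵢxᵢ:
  ethanol: x = 0.2222, y = 0.5000
  n-heptane: x = 0.0773, y = 0.0866
  toluene: x = 0.3506, y = 0.2875
  p-xylene: x = 0.3499, y = 0.1260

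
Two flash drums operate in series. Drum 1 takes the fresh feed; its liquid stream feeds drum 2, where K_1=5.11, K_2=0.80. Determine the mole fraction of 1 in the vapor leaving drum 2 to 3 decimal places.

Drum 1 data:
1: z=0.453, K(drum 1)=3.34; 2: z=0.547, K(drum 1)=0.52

y_1 (drum 2) = 0.237

Drum 1:
Binary case is linear: z₁(K₁−1)(1+ψ₁(K₂−1)) + z₂(K₂−1)(1+ψ₁(K₁−1)) = 0
⇒ ψ₁ = [z₁(K₁−1)+z₂(K₂−1)] / [−(K₁−1)(K₂−1)] = 0.7975/1.1232 = 0.710
Drum-1 compositions:
  1: x = 0.170, y = 0.569
  2: x = 0.830, y = 0.431
Drum-2 feed = drum-1 liquid: z₂ = (0.1702, 0.8298).
Drum 2:
Binary case is linear: z₁(K₁−1)(1+ψ₂(K₂−1)) + z₂(K₂−1)(1+ψ₂(K₁−1)) = 0
⇒ ψ₂ = [z₁(K₁−1)+z₂(K₂−1)] / [−(K₁−1)(K₂−1)] = 0.5336/0.8220 = 0.649
  1: x = 0.046, y = 0.237
  2: x = 0.954, y = 0.763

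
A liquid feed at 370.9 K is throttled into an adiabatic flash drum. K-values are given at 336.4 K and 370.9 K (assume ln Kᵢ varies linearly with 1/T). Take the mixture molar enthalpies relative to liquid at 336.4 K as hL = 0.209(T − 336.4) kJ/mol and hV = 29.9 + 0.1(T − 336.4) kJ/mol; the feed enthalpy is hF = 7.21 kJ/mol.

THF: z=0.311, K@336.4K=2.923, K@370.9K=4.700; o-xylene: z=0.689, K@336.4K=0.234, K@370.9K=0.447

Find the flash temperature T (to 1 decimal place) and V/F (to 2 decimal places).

T = 348.3 K, V/F = 0.16

Adiabatic flash: solve Rachford–Rice at each trial T, then check hF = ψ·hV(T) + (1−ψ)·hL(T).
  T = 336.4 K: K = (2.923, 0.234), RR gives ψ = 0.048, H_out = 1.427 kJ/mol
  T = 370.9 K: K = (4.700, 0.447), RR gives ψ = 0.376, H_out = 17.043 kJ/mol
  T = 353.6 K: K = (3.747, 0.328), RR gives ψ = 0.212, H_out = 9.541 kJ/mol
  T = 345.0 K: K = (3.320, 0.278), RR gives ψ = 0.134, H_out = 5.676 kJ/mol
  T = 349.3 K: K = (3.530, 0.303), RR gives ψ = 0.174, H_out = 7.641 kJ/mol
  T = 347.1 K: K = (3.421, 0.290), RR gives ψ = 0.153, H_out = 6.646 kJ/mol
Linear interpolation between T = 347.1 (H_out = 6.646) and T = 349.3 (H_out = 7.641) on hF = 7.21 gives T ≈ 348.3 K, at which ψ = 0.16.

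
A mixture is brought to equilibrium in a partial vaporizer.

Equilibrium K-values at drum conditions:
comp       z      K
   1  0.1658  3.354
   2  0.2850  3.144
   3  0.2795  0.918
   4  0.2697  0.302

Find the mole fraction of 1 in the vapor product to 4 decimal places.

Rachford–Rice: g(V/F) = Σ zᵢ(Kᵢ−1)/(1+V/F(Kᵢ−1)) = 0.
Check two-phase: ΣzᵢKᵢ = 1.7902 > 1 and Σzᵢ/Kᵢ = 1.3376 > 1, so g(0) = 0.7902 > 0 and g(1) = -0.3376 < 0.
Newton iteration, V/F⁰ = 0.59:
  V/F = 0.5900: g = 0.08902, g' = -0.7983 → V/F = 0.7015
  V/F = 0.7015: g = -0.00197, g' = -0.8463 → V/F = 0.6992
Converged at V/F = 0.6992.
Compositions from xᵢ = zᵢ/(1+V/F(Kᵢ−1)), yᵢ = Kᵢxᵢ:
  1: x = 0.0627, y = 0.2102
  2: x = 0.1140, y = 0.3585
  3: x = 0.2965, y = 0.2722
  4: x = 0.5268, y = 0.1591

y_1 = 0.2102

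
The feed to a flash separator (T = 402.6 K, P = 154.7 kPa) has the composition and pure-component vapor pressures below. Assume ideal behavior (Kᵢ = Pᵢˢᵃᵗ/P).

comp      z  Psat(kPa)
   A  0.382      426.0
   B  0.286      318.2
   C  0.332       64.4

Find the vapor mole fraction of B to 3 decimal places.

y_B = 0.300

Raoult's law: Kᵢ = Pᵢˢᵃᵗ/P = Pᵢˢᵃᵗ/154.7.
  K_A = 426.0/154.7 = 2.75372, K_B = 318.2/154.7 = 2.05688, K_C = 64.4/154.7 = 0.41629
Material balance + equilibrium reduce to Σ zᵢ(Kᵢ−1)/(1+β(Kᵢ−1)) = 0.
Feasibility: ΣzᵢKᵢ = 1.778, Σzᵢ/Kᵢ = 1.075 — both > 1, two phases present.
Iterate (Newton) starting at β = 0.5:
  β = 0.500: g = 0.2810, g' = -0.696 → β = 0.904
  β = 0.904: g = 0.0035, g' = -0.766 → β = 0.908
Converged at β = 0.908.
Compositions from xᵢ = zᵢ/(1+β(Kᵢ−1)), yᵢ = Kᵢxᵢ:
  A: x = 0.147, y = 0.406
  B: x = 0.146, y = 0.300
  C: x = 0.707, y = 0.294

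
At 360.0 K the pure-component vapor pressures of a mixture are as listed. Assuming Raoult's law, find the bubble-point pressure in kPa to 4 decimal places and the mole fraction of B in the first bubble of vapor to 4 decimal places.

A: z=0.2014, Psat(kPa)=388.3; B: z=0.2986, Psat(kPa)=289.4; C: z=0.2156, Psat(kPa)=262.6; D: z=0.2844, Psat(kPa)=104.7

At the bubble point ψ → 0, so ΣzᵢKᵢ = 1 with Kᵢ = Pᵢˢᵃᵗ/P ⇒ P = ΣzᵢPᵢˢᵃᵗ.
P = 0.2014·388.3 + 0.2986·289.4 + 0.2156·262.6 + 0.2844·104.7 = 251.0117 kPa
yᵢ = zᵢPᵢˢᵃᵗ/P ⇒ y_B = 0.2986·289.4/251.0117 = 0.3443

Pbub = 251.0117 kPa, y_B = 0.3443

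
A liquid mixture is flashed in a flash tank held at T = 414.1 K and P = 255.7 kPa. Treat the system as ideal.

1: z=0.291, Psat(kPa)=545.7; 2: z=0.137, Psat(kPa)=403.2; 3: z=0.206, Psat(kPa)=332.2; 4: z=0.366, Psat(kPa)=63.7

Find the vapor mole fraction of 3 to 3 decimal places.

y_3 = 0.244

Raoult's law: Kᵢ = Pᵢˢᵃᵗ/P = Pᵢˢᵃᵗ/255.7.
  K_1 = 545.7/255.7 = 2.13414, K_2 = 403.2/255.7 = 1.57685, K_3 = 332.2/255.7 = 1.29918, K_4 = 63.7/255.7 = 0.24912
Material balance + equilibrium reduce to Σ zᵢ(Kᵢ−1)/(1+β(Kᵢ−1)) = 0.
Check two-phase: ΣzᵢKᵢ = 1.196 > 1 and Σzᵢ/Kᵢ = 1.851 > 1, so g(0) = 0.196 > 0 and g(1) = -0.851 < 0.
Iterate (Newton) starting at β = 0.58:
  β = 0.580: g = -0.1760, g' = -0.823 → β = 0.366
  β = 0.366: g = -0.0250, g' = -0.625 → β = 0.326
Converged at β = 0.326.
Compositions from xᵢ = zᵢ/(1+β(Kᵢ−1)), yᵢ = Kᵢxᵢ:
  1: x = 0.213, y = 0.454
  2: x = 0.115, y = 0.182
  3: x = 0.188, y = 0.244
  4: x = 0.484, y = 0.121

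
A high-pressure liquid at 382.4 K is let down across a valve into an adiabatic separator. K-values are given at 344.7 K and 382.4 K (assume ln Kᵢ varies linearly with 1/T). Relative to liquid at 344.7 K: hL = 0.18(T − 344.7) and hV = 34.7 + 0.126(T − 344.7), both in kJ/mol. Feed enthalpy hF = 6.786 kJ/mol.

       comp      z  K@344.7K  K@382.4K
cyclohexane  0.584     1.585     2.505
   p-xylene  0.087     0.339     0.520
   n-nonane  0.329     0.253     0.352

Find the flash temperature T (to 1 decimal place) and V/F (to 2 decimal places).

T = 348.1 K, V/F = 0.18

Adiabatic flash: solve Rachford–Rice at each trial T, then check hF = ψ·hV(T) + (1−ψ)·hL(T).
  T = 344.7 K: K = (1.585, 0.339, 0.253), RR gives ψ = 0.090, H_out = 3.118 kJ/mol
  T = 382.4 K: K = (2.505, 0.520, 0.352), RR gives ψ = 0.669, H_out = 28.643 kJ/mol
  T = 363.5 K: K = (2.015, 0.424, 0.301), RR gives ψ = 0.456, H_out = 18.728 kJ/mol
  T = 354.1 K: K = (1.793, 0.380, 0.277), RR gives ψ = 0.307, H_out = 12.180 kJ/mol
  T = 349.4 K: K = (1.687, 0.359, 0.265), RR gives ψ = 0.210, H_out = 8.092 kJ/mol
  T = 347.0 K: K = (1.635, 0.349, 0.259), RR gives ψ = 0.152, H_out = 5.687 kJ/mol
Linear interpolation between T = 347.0 (H_out = 5.687) and T = 349.4 (H_out = 8.092) on hF = 6.786 gives T ≈ 348.1 K, at which ψ = 0.18.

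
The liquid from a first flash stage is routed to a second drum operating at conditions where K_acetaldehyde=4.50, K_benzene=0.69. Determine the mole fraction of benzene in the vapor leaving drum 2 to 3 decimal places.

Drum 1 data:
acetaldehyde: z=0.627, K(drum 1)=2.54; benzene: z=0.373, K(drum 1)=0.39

Drum 1:
Rachford–Rice: g(ψ₁) = Σ zᵢ(Kᵢ−1)/(1+ψ₁(Kᵢ−1)) = 0.
Feasibility: ΣzᵢKᵢ = 1.738, Σzᵢ/Kᵢ = 1.203 — both > 1, two phases present.
Iterate (Newton) starting at ψ₁ = 0.5:
  ψ₁ = 0.500: g = 0.2181, g' = -0.762 → ψ₁ = 0.786
Converged at ψ₁ = 0.786.
Drum-1 compositions:
  acetaldehyde: x = 0.284, y = 0.721
  benzene: x = 0.716, y = 0.279
Drum-2 feed = drum-1 liquid: z₂ = (0.2837, 0.7163).
Drum 2:
Binary case is linear: z₁(K₁−1)(1+ψ₂(K₂−1)) + z₂(K₂−1)(1+ψ₂(K₁−1)) = 0
⇒ ψ₂ = [z₁(K₁−1)+z₂(K₂−1)] / [−(K₁−1)(K₂−1)] = 0.7710/1.0850 = 0.711
  acetaldehyde: x = 0.081, y = 0.366
  benzene: x = 0.919, y = 0.634

y_benzene (drum 2) = 0.634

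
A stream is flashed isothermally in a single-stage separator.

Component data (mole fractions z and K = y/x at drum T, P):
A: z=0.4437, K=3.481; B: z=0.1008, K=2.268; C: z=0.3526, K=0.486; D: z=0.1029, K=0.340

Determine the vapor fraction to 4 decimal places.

Let ψ = V/F and solve Σ zᵢ(Kᵢ−1)/(1+ψ(Kᵢ−1)) = 0.
g(0) = ΣzᵢKᵢ − 1 = 0.9795 and g(1) = 1 − Σzᵢ/Kᵢ = -0.2001, so a root lies in (0, 1).
Newton–Raphson from ψ = 0.5:
  ψ = 0.5000: g = 0.22426, g' = -0.8734 → ψ = 0.7568
  ψ = 0.7568: g = 0.01548, g' = -0.8005 → ψ = 0.7761
  ψ = 0.7761: g = -0.00006, g' = -0.8065 → ψ = 0.7760
Converged at ψ = 0.7760.

ψ = 0.7760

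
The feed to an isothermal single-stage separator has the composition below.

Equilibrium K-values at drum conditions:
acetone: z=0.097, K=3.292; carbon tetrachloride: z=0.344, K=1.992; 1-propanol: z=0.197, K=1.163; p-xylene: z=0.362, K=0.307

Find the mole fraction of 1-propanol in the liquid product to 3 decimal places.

x_1-propanol = 0.183

Material balance + equilibrium reduce to Σ zᵢ(Kᵢ−1)/(1+V/F(Kᵢ−1)) = 0.
Feasibility: ΣzᵢKᵢ = 1.345, Σzᵢ/Kᵢ = 1.551 — both > 1, two phases present.
Newton iteration, V/F⁰ = 0.65:
  V/F = 0.650: g = -0.1307, g' = -0.787 → V/F = 0.484
  V/F = 0.484: g = -0.0118, g' = -0.667 → V/F = 0.466
Converged at V/F = 0.466.
Compositions from xᵢ = zᵢ/(1+V/F(Kᵢ−1)), yᵢ = Kᵢxᵢ:
  acetone: x = 0.047, y = 0.154
  carbon tetrachloride: x = 0.235, y = 0.469
  1-propanol: x = 0.183, y = 0.213
  p-xylene: x = 0.535, y = 0.164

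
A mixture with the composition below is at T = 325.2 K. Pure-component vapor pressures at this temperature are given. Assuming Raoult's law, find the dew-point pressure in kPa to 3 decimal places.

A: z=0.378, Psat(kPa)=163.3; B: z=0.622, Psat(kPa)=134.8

Pdew = 144.321 kPa

At the dew point ψ → 1, so Σzᵢ/Kᵢ = 1 with Kᵢ = Pᵢˢᵃᵗ/P ⇒ 1/P = Σzᵢ/Pᵢˢᵃᵗ.
1/P = 0.378/163.3 + 0.622/134.8 = 0.006929 ⇒ P = 144.321 kPa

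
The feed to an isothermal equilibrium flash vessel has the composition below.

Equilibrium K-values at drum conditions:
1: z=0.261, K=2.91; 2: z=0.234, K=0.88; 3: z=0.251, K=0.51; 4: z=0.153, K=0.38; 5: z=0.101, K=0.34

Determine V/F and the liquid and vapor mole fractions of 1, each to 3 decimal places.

Material balance + equilibrium reduce to Σ zᵢ(Kᵢ−1)/(1+V/F(Kᵢ−1)) = 0.
Feasibility: ΣzᵢKᵢ = 1.186, Σzᵢ/Kᵢ = 1.547 — both > 1, two phases present.
Newton–Raphson from V/F = 0.51:
  V/F = 0.510: g = -0.1806, g' = -0.581 → V/F = 0.199
  V/F = 0.199: g = 0.0111, g' = -0.712 → V/F = 0.215
Converged at V/F = 0.215.
Compositions from xᵢ = zᵢ/(1+V/F(Kᵢ−1)), yᵢ = Kᵢxᵢ:
  1: x = 0.185, y = 0.538
  2: x = 0.240, y = 0.211
  3: x = 0.281, y = 0.143
  4: x = 0.177, y = 0.067
  5: x = 0.118, y = 0.040

V/F = 0.215, x_1 = 0.185, y_1 = 0.538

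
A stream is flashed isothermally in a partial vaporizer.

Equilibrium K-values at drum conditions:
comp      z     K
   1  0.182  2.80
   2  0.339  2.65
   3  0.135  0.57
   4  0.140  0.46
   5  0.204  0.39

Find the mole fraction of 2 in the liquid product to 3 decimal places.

x_2 = 0.160

Iterate (Newton) starting at V/F = 0.5:
  V/F = 0.500: g = 0.1224, g' = -0.715 → V/F = 0.671
  V/F = 0.671: g = 0.0029, g' = -0.696 → V/F = 0.675
Converged at V/F = 0.675.
Compositions from xᵢ = zᵢ/(1+V/F(Kᵢ−1)), yᵢ = Kᵢxᵢ:
  1: x = 0.082, y = 0.230
  2: x = 0.160, y = 0.425
  3: x = 0.190, y = 0.108
  4: x = 0.220, y = 0.101
  5: x = 0.347, y = 0.135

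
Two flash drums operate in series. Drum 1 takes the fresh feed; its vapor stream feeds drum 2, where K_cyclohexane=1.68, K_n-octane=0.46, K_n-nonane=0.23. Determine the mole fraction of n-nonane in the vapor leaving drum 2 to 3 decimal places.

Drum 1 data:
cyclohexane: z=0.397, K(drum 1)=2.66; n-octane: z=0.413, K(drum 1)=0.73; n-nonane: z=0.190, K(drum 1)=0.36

Drum 1:
Newton iteration, ψ₁⁰ = 0.44:
  ψ₁ = 0.440: g = 0.0850, g' = -0.555 → ψ₁ = 0.593
  ψ₁ = 0.593: g = 0.0032, g' = -0.523 → ψ₁ = 0.599
Converged at ψ₁ = 0.599.
Drum-1 compositions:
  cyclohexane: x = 0.199, y = 0.529
  n-octane: x = 0.493, y = 0.360
  n-nonane: x = 0.308, y = 0.111
Drum-2 feed = drum-1 vapor: z₂ = (0.5293, 0.3597, 0.1110).
Drum 2:
Let ψ₂ = V/F and solve Σ zᵢ(Kᵢ−1)/(1+ψ₂(Kᵢ−1)) = 0.
Feasibility: ΣzᵢKᵢ = 1.080, Σzᵢ/Kᵢ = 1.580 — both > 1, two phases present.
Newton iteration, ψ₂⁰ = 0.5:
  ψ₂ = 0.500: g = -0.1364, g' = -0.507 → ψ₂ = 0.231
  ψ₂ = 0.231: g = -0.0148, g' = -0.417 → ψ₂ = 0.196
  ψ₂ = 0.196: g = -0.0001, g' = -0.413 → ψ₂ = 0.195
Converged at ψ₂ = 0.195.
  cyclohexane: x = 0.467, y = 0.785
  n-octane: x = 0.402, y = 0.185
  n-nonane: x = 0.131, y = 0.030

y_n-nonane (drum 2) = 0.030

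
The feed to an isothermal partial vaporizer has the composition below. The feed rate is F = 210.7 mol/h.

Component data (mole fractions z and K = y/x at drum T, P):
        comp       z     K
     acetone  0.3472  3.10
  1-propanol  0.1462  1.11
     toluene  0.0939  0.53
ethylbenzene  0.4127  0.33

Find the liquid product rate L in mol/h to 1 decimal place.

Material balance + equilibrium reduce to Σ zᵢ(Kᵢ−1)/(1+V/F(Kᵢ−1)) = 0.
g(0) = ΣzᵢKᵢ − 1 = 0.4246 and g(1) = 1 − Σzᵢ/Kᵢ = -0.6715, so a root lies in (0, 1).
Newton iteration, V/F⁰ = 0.65:
  V/F = 0.6500: g = -0.23007, g' = -0.8997 → V/F = 0.3943
  V/F = 0.3943: g = -0.01566, g' = -0.8333 → V/F = 0.3755
  V/F = 0.3755: g = 0.00008, g' = -0.8416 → V/F = 0.3756
Converged at V/F = 0.3756.
Then V = V/F·F = 0.3756·210.7 = 79.1 mol/h and L = F − V = 131.6 mol/h.

L = 131.6 mol/h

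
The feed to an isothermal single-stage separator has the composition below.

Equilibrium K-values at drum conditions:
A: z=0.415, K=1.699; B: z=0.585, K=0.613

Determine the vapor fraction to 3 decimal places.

Rachford–Rice: g(ψ) = Σ zᵢ(Kᵢ−1)/(1+ψ(Kᵢ−1)) = 0.
g(0) = ΣzᵢKᵢ − 1 = 0.064 and g(1) = 1 − Σzᵢ/Kᵢ = -0.199, so a root lies in (0, 1).
Iterate (Newton) starting at ψ = 0.5:
  ψ = 0.500: g = -0.0658, g' = -0.246 → ψ = 0.233
  ψ = 0.233: g = 0.0007, g' = -0.256 → ψ = 0.235
Converged at ψ = 0.235.

ψ = 0.235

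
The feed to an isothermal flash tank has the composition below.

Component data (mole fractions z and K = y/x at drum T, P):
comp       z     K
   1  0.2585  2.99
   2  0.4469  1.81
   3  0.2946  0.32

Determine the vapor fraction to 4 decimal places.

Let ψ = V/F and solve Σ zᵢ(Kᵢ−1)/(1+ψ(Kᵢ−1)) = 0.
g(0) = ΣzᵢKᵢ − 1 = 0.6761 and g(1) = 1 − Σzᵢ/Kᵢ = -0.2540, so a root lies in (0, 1).
Iterate (Newton) starting at ψ = 0.5:
  ψ = 0.5000: g = 0.21197, g' = -0.7185 → ψ = 0.7950
  ψ = 0.7950: g = -0.01667, g' = -0.9075 → ψ = 0.7767
  ψ = 0.7767: g = -0.00026, g' = -0.8803 → ψ = 0.7764
Converged at ψ = 0.7764.

ψ = 0.7764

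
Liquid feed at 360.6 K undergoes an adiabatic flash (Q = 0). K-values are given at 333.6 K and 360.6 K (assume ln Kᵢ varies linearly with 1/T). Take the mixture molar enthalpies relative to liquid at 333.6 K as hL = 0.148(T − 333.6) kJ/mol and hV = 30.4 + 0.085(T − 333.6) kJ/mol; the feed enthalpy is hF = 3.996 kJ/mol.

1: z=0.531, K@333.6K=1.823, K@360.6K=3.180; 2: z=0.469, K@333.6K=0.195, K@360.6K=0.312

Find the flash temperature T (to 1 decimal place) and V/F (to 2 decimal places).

Adiabatic flash: solve Rachford–Rice at each trial T, then check hF = ψ·hV(T) + (1−ψ)·hL(T).
  T = 333.6 K: K = (1.823, 0.195), RR gives ψ = 0.090, H_out = 2.729 kJ/mol
  T = 360.6 K: K = (3.180, 0.312), RR gives ψ = 0.557, H_out = 19.972 kJ/mol
  T = 347.1 K: K = (2.434, 0.249), RR gives ψ = 0.380, H_out = 13.224 kJ/mol
  T = 340.4 K: K = (2.115, 0.221), RR gives ψ = 0.261, H_out = 8.828 kJ/mol
  T = 337.0 K: K = (1.965, 0.208), RR gives ψ = 0.184, H_out = 6.063 kJ/mol
  T = 335.3 K: K = (1.893, 0.201), RR gives ψ = 0.140, H_out = 4.482 kJ/mol
Linear interpolation between T = 333.6 (H_out = 2.729) and T = 335.3 (H_out = 4.482) on hF = 3.996 gives T ≈ 334.8 K, at which ψ = 0.13.

T = 334.8 K, V/F = 0.13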